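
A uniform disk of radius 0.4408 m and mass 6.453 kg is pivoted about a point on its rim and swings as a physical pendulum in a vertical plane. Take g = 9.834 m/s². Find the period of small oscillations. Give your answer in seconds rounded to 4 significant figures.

I_cm = ½mr² = 0.62692 kg·m². The pivot is at distance d = 0.4408 m from the centre of mass.
By the parallel-axis theorem, I = I_cm + md² = 0.62692 + 1.2538 = 1.8808 kg·m².
T = 2π√(I/(mgd)) = 2π√(1.8808/(6.453 × 9.834 × 0.4408)) = 1.629 s.

1.629 s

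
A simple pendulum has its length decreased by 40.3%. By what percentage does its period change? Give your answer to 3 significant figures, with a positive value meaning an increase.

-22.7%

T ∝ √L, so T'/T = √(0.5970) = 0.7727.
Percentage change in T = (0.7727 − 1) × 100% = -22.7%.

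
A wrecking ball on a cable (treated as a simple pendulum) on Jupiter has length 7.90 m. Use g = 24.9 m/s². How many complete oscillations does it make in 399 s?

112

T = 2π√(L/g) = 2π√(7.90/24.9) = 3.539 s.
Number of complete oscillations = ⌊399/3.539⌋ = ⌊112.7⌋ = 112.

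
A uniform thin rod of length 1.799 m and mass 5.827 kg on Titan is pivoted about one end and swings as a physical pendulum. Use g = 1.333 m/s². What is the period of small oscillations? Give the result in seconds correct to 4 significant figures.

For a physical pendulum T = 2π√(I/(mgd)), with d = 0.89950 m from pivot to centre of mass.
I_cm = mL²/12 = 5.827 × 1.799²/12 = 1.5715 kg·m²; I = I_cm + md² = 1.5715 + 5.827 × 0.89950² = 6.2862 kg·m².
T = 2π√(6.2862/(5.827 × 1.333 × 0.89950)) = 5.960 s.

5.960 s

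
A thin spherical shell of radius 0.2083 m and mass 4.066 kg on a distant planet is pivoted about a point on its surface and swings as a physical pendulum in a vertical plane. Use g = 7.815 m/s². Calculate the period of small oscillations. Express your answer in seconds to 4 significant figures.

I_cm = (2/3)mr² = 0.11761 kg·m². The pivot is at distance d = 0.2083 m from the centre of mass.
By the parallel-axis theorem, I = I_cm + md² = 0.11761 + 0.17642 = 0.29403 kg·m².
T = 2π√(I/(mgd)) = 2π√(0.29403/(4.066 × 7.815 × 0.2083)) = 1.324 s.

1.324 s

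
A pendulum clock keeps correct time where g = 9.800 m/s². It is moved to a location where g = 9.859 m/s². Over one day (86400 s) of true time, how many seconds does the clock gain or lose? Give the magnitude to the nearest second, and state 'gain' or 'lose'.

gain 260 s

The clock's period scales as T ∝ 1/√g, so T'/T = √(9.800/9.859) = 0.997003.
In 86400 s of true time the clock registers 86400/0.997003 = 86659.7 s, so it gains 260 s.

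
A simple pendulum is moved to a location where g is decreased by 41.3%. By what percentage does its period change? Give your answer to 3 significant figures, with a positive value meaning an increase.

30.5%

T ∝ 1/√g, so T'/T = 1/√(0.5870) = 1.305.
Percentage change in T = (1.305 − 1) × 100% = 30.5%.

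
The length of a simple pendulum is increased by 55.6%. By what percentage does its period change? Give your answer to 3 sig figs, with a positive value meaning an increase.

24.7%

T ∝ √L, so T'/T = √(1.556) = 1.247.
Percentage change in T = (1.247 − 1) × 100% = 24.7%.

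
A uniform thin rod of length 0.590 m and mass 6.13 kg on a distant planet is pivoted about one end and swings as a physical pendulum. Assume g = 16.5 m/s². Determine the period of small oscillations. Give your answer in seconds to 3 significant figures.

For a physical pendulum T = 2π√(I/(mgd)), with d = 0.2950 m from pivot to centre of mass.
I_cm = mL²/12 = 6.13 × 0.590²/12 = 0.1778 kg·m²; I = I_cm + md² = 0.1778 + 6.13 × 0.2950² = 0.7113 kg·m².
T = 2π√(0.7113/(6.13 × 16.5 × 0.2950)) = 0.970 s.

0.970 s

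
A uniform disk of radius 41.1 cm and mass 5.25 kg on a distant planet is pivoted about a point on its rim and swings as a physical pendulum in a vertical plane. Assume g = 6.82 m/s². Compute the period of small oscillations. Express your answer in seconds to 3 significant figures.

I_cm = ½mr² = 0.4434 kg·m². The pivot is at distance d = 0.411 m from the centre of mass.
By the parallel-axis theorem, I = I_cm + md² = 0.4434 + 0.8868 = 1.330 kg·m².
T = 2π√(I/(mgd)) = 2π√(1.330/(5.25 × 6.82 × 0.411)) = 1.89 s.

1.89 s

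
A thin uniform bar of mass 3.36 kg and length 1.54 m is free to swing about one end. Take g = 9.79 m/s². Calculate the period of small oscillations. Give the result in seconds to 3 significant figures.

For a physical pendulum T = 2π√(I/(mgd)), with d = 0.7700 m from pivot to centre of mass.
I_cm = mL²/12 = 3.36 × 1.54²/12 = 0.6640 kg·m²; I = I_cm + md² = 0.6640 + 3.36 × 0.7700² = 2.656 kg·m².
T = 2π√(2.656/(3.36 × 9.79 × 0.7700)) = 2.03 s.

2.03 s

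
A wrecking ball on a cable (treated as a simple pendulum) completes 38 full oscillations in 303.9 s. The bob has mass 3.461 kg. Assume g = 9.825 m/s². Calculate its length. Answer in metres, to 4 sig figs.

T = 303.9/38 = 7.9974 s.
From T = 2π√(L/g), L = gT²/(4π²) = 9.825 × 7.9974²/(4π²) = 15.92 m.

15.92 m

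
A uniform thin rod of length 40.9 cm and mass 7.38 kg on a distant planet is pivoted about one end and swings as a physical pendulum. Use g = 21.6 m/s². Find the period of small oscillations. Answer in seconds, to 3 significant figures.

0.706 s

For a physical pendulum T = 2π√(I/(mgd)), with d = 0.2045 m from pivot to centre of mass.
I_cm = mL²/12 = 7.38 × 0.409²/12 = 0.1029 kg·m²; I = I_cm + md² = 0.1029 + 7.38 × 0.2045² = 0.4115 kg·m².
T = 2π√(0.4115/(7.38 × 21.6 × 0.2045)) = 0.706 s.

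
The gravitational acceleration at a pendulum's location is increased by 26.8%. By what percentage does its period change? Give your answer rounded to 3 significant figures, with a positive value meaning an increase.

T ∝ 1/√g, so T'/T = 1/√(1.268) = 0.8881.
Percentage change in T = (0.8881 − 1) × 100% = -11.2%.

-11.2%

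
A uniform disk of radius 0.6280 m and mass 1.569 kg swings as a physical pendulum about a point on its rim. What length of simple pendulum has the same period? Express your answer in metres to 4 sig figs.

0.9420 m

The equivalent simple-pendulum length is L_eq = I/(md), where I is about the pivot and d = 0.62800 m.
I_cm = ½mR² = 0.30939 kg·m², so I = I_cm + md² = 0.30939 + 0.61879 = 0.92818 kg·m².
L_eq = 0.92818/(1.569 × 0.62800) = 0.9420 m.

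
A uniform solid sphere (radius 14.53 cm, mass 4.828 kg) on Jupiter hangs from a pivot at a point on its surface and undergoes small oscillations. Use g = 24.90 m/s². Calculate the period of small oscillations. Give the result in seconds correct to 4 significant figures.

I_cm = (2/5)mr² = 0.040772 kg·m². The pivot is at distance d = 0.1453 m from the centre of mass.
By the parallel-axis theorem, I = I_cm + md² = 0.040772 + 0.10193 = 0.14270 kg·m².
T = 2π√(I/(mgd)) = 2π√(0.14270/(4.828 × 24.90 × 0.1453)) = 0.5679 s.

0.5679 s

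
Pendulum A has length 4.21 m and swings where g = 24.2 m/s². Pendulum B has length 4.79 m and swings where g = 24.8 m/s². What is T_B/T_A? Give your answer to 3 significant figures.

T = 2π√(L/g), so T_B/T_A = √((L_B/g_B)/(L_A/g_A)) = √((4.79/24.8)/(4.21/24.2)) = 1.05.

1.05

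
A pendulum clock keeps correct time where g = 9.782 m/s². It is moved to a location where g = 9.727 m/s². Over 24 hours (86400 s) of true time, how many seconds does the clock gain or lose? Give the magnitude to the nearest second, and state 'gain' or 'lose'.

lose 243 s

The clock's period scales as T ∝ 1/√g, so T'/T = √(9.782/9.727) = 1.00282.
In 86400 s of true time the clock registers 86400/1.00282 = 86156.8 s, so it loses 243 s.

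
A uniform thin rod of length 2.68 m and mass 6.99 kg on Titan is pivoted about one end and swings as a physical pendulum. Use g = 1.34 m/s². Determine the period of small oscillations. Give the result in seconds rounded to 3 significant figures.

For a physical pendulum T = 2π√(I/(mgd)), with d = 1.340 m from pivot to centre of mass.
I_cm = mL²/12 = 6.99 × 2.68²/12 = 4.184 kg·m²; I = I_cm + md² = 4.184 + 6.99 × 1.340² = 16.73 kg·m².
T = 2π√(16.73/(6.99 × 1.34 × 1.340)) = 7.26 s.

7.26 s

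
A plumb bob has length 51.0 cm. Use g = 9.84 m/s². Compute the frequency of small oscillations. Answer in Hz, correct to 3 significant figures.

T = 2π√(L/g) = 2π√(0.510/9.84) = 1.430 s, so f = 1/T = 0.699 Hz.

0.699 Hz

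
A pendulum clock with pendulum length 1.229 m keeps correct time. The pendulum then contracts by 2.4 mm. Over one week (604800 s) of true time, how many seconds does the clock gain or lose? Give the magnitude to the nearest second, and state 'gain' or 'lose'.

T ∝ √L, so T'/T = √(1.22660/1.229) = 0.999023.
In 604800 s of true time the clock registers 604800/0.999023 = 605391.4 s, so it gains 591 s.

gain 591 s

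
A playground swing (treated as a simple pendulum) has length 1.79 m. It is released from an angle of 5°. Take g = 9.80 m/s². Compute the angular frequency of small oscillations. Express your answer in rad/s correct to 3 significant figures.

ω = √(g/L) = √(9.80/1.79) = 2.34 rad/s.

2.34 rad/s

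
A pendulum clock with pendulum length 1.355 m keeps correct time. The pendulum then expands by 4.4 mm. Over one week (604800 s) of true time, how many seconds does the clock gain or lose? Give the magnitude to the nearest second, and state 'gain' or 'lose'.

T ∝ √L, so T'/T = √(1.35940/1.355) = 1.00162.
In 604800 s of true time the clock registers 604800/1.00162 = 603820.4 s, so it loses 980 s.

lose 980 s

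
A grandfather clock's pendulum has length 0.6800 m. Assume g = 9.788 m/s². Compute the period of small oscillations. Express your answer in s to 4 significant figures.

T = 2π√(L/g) = 2π√(0.6800/9.788) = 2π × 0.26358 = 1.656 s.

1.656 s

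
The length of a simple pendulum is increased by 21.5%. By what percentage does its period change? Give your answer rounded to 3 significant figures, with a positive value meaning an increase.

10.2%

T ∝ √L, so T'/T = √(1.215) = 1.102.
Percentage change in T = (1.102 − 1) × 100% = 10.2%.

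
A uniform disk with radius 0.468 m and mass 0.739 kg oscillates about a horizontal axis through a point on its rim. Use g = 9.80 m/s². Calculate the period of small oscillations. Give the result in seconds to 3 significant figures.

1.68 s

I_cm = ½mr² = 0.08093 kg·m². The pivot is at distance d = 0.468 m from the centre of mass.
By the parallel-axis theorem, I = I_cm + md² = 0.08093 + 0.1619 = 0.2428 kg·m².
T = 2π√(I/(mgd)) = 2π√(0.2428/(0.739 × 9.80 × 0.468)) = 1.68 s.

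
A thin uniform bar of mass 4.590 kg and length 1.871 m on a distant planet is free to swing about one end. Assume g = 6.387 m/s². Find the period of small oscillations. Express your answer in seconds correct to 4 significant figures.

For a physical pendulum T = 2π√(I/(mgd)), with d = 0.93550 m from pivot to centre of mass.
I_cm = mL²/12 = 4.590 × 1.871²/12 = 1.3390 kg·m²; I = I_cm + md² = 1.3390 + 4.590 × 0.93550² = 5.3560 kg·m².
T = 2π√(5.3560/(4.590 × 6.387 × 0.93550)) = 2.777 s.

2.777 s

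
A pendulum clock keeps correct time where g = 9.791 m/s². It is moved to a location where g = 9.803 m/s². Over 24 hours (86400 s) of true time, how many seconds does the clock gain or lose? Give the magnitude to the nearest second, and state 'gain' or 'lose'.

The clock's period scales as T ∝ 1/√g, so T'/T = √(9.791/9.803) = 0.999388.
In 86400 s of true time the clock registers 86400/0.999388 = 86452.9 s, so it gains 53 s.

gain 53 s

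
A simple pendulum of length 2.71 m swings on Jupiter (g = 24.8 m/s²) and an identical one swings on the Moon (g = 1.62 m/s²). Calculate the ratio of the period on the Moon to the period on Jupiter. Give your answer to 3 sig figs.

T ∝ 1/√g, so T₂/T₁ = √(g₁/g₂) = √(24.8/1.62) = 3.91.

3.91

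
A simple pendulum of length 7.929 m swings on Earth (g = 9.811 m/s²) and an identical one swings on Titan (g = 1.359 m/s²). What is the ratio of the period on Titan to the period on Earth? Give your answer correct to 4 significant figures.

T ∝ 1/√g, so T₂/T₁ = √(g₁/g₂) = √(9.811/1.359) = 2.687.

2.687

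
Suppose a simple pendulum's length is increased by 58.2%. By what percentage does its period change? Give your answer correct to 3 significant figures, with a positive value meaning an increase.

T ∝ √L, so T'/T = √(1.582) = 1.258.
Percentage change in T = (1.258 − 1) × 100% = 25.8%.

25.8%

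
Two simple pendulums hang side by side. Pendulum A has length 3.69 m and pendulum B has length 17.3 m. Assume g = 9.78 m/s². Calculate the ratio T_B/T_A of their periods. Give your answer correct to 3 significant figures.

2.17

T ∝ √L, so T_B/T_A = √(L_B/L_A) = √(17.3/3.69) = 2.17.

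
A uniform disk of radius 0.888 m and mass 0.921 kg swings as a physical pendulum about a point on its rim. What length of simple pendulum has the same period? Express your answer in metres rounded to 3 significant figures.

The equivalent simple-pendulum length is L_eq = I/(md), where I is about the pivot and d = 0.8880 m.
I_cm = ½mR² = 0.3631 kg·m², so I = I_cm + md² = 0.3631 + 0.7262 = 1.089 kg·m².
L_eq = 1.089/(0.921 × 0.8880) = 1.33 m.

1.33 m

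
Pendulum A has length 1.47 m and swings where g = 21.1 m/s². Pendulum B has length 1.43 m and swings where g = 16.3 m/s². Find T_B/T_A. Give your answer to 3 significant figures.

T = 2π√(L/g), so T_B/T_A = √((L_B/g_B)/(L_A/g_A)) = √((1.43/16.3)/(1.47/21.1)) = 1.12.

1.12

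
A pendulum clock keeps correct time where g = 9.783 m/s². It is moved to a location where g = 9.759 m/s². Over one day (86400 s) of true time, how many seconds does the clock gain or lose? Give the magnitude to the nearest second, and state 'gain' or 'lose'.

lose 106 s

The clock's period scales as T ∝ 1/√g, so T'/T = √(9.783/9.759) = 1.00123.
In 86400 s of true time the clock registers 86400/1.00123 = 86294.0 s, so it loses 106 s.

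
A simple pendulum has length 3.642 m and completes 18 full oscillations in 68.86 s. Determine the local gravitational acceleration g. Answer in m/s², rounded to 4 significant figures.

T = 68.86/18 = 3.8256 s.
From T = 2π√(L/g), g = 4π²L/T² = 4π² × 3.642/3.8256² = 9.825 m/s².

9.825 m/s²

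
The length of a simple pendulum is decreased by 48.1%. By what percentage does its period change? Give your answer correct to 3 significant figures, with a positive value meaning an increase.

T ∝ √L, so T'/T = √(0.5190) = 0.7204.
Percentage change in T = (0.7204 − 1) × 100% = -28.0%.

-28.0%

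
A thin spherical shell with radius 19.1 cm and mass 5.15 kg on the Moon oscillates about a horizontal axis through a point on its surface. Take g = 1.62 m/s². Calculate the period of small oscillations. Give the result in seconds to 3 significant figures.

2.79 s

I_cm = (2/3)mr² = 0.1253 kg·m². The pivot is at distance d = 0.191 m from the centre of mass.
By the parallel-axis theorem, I = I_cm + md² = 0.1253 + 0.1879 = 0.3131 kg·m².
T = 2π√(I/(mgd)) = 2π√(0.3131/(5.15 × 1.62 × 0.191)) = 2.79 s.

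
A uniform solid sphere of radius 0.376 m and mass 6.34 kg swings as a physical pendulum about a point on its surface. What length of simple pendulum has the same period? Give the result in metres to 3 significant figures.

The equivalent simple-pendulum length is L_eq = I/(md), where I is about the pivot and d = 0.3760 m.
I_cm = (2/5)mR² = 0.3585 kg·m², so I = I_cm + md² = 0.3585 + 0.8963 = 1.255 kg·m².
L_eq = 1.255/(6.34 × 0.3760) = 0.526 m.

0.526 m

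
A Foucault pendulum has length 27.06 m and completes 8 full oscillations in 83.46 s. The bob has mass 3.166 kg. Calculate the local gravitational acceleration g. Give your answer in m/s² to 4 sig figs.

T = 83.46/8 = 10.432 s.
From T = 2π√(L/g), g = 4π²L/T² = 4π² × 27.06/10.432² = 9.815 m/s².

9.815 m/s²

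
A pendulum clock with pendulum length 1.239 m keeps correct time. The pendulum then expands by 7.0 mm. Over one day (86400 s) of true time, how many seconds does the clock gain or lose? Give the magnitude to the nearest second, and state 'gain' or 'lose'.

T ∝ √L, so T'/T = √(1.24600/1.239) = 1.00282.
In 86400 s of true time the clock registers 86400/1.00282 = 86157.0 s, so it loses 243 s.

lose 243 s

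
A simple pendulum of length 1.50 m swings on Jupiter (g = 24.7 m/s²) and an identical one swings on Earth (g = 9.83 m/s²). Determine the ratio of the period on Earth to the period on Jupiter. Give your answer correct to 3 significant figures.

T ∝ 1/√g, so T₂/T₁ = √(g₁/g₂) = √(24.7/9.83) = 1.59.

1.59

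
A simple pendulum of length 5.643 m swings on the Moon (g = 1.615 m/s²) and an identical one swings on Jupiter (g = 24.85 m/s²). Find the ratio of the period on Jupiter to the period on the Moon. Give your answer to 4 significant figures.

T ∝ 1/√g, so T₂/T₁ = √(g₁/g₂) = √(1.615/24.85) = 0.2549.

0.2549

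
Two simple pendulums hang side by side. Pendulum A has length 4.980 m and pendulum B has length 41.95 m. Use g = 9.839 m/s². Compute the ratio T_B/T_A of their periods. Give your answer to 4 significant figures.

2.902

T ∝ √L, so T_B/T_A = √(L_B/L_A) = √(41.95/4.980) = 2.902.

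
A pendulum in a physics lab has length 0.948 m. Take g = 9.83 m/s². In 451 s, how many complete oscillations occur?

231

T = 2π√(L/g) = 2π√(0.948/9.83) = 1.951 s.
Number of complete oscillations = ⌊451/1.951⌋ = ⌊231.1⌋ = 231.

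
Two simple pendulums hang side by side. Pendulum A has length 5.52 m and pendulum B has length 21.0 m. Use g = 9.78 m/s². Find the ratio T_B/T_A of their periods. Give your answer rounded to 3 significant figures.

1.95

T ∝ √L, so T_B/T_A = √(L_B/L_A) = √(21.0/5.52) = 1.95.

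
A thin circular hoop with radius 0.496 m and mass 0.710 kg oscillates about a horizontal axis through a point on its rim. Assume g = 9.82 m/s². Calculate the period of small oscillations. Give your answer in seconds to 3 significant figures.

I_cm = mr² = 0.1747 kg·m². The pivot is at distance d = 0.496 m from the centre of mass.
By the parallel-axis theorem, I = I_cm + md² = 0.1747 + 0.1747 = 0.3493 kg·m².
T = 2π√(I/(mgd)) = 2π√(0.3493/(0.710 × 9.82 × 0.496)) = 2.00 s.

2.00 s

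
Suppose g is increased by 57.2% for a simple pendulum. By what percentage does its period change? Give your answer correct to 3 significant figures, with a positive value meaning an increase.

T ∝ 1/√g, so T'/T = 1/√(1.572) = 0.7976.
Percentage change in T = (0.7976 − 1) × 100% = -20.2%.

-20.2%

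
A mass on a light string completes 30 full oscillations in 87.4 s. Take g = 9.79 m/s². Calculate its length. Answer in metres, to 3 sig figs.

2.10 m

T = 87.4/30 = 2.913 s.
From T = 2π√(L/g), L = gT²/(4π²) = 9.79 × 2.913²/(4π²) = 2.10 m.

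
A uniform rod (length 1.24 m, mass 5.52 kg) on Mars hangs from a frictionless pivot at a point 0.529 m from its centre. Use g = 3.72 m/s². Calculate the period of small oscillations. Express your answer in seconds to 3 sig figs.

2.86 s

For a physical pendulum T = 2π√(I/(mgd)), with d = 0.5290 m from pivot to centre of mass.
I_cm = mL²/12 = 5.52 × 1.24²/12 = 0.7073 kg·m²; I = I_cm + md² = 0.7073 + 5.52 × 0.5290² = 2.252 kg·m².
T = 2π√(2.252/(5.52 × 3.72 × 0.5290)) = 2.86 s.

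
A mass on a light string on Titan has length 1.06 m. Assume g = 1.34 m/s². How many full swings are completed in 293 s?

52

T = 2π√(L/g) = 2π√(1.06/1.34) = 5.588 s.
Number of complete oscillations = ⌊293/5.588⌋ = ⌊52.43⌋ = 52.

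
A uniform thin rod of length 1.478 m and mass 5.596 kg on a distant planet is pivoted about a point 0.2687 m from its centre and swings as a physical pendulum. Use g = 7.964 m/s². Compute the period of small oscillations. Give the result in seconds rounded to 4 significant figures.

For a physical pendulum T = 2π√(I/(mgd)), with d = 0.26870 m from pivot to centre of mass.
I_cm = mL²/12 = 5.596 × 1.478²/12 = 1.0187 kg·m²; I = I_cm + md² = 1.0187 + 5.596 × 0.26870² = 1.4227 kg·m².
T = 2π√(1.4227/(5.596 × 7.964 × 0.26870)) = 2.166 s.

2.166 s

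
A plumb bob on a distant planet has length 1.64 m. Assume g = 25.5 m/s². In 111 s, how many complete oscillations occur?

T = 2π√(L/g) = 2π√(1.64/25.5) = 1.593 s.
Number of complete oscillations = ⌊111/1.593⌋ = ⌊69.66⌋ = 69.

69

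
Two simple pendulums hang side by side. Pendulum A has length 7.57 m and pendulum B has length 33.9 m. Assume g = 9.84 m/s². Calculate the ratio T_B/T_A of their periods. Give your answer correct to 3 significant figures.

T ∝ √L, so T_B/T_A = √(L_B/L_A) = √(33.9/7.57) = 2.12.

2.12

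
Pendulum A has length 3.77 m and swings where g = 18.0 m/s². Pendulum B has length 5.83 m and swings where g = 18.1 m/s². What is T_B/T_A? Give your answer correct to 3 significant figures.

1.24

T = 2π√(L/g), so T_B/T_A = √((L_B/g_B)/(L_A/g_A)) = √((5.83/18.1)/(3.77/18.0)) = 1.24.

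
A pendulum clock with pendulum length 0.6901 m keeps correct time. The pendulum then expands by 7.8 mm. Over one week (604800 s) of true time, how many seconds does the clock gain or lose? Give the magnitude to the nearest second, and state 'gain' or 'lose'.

lose 3389 s

T ∝ √L, so T'/T = √(0.69790/0.6901) = 1.00564.
In 604800 s of true time the clock registers 604800/1.00564 = 601410.8 s, so it loses 3389 s.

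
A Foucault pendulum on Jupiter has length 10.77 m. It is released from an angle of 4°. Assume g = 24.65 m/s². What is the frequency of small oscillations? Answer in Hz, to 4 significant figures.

0.2408 Hz

T = 2π√(L/g) = 2π√(10.77/24.65) = 4.1532 s, so f = 1/T = 0.2408 Hz.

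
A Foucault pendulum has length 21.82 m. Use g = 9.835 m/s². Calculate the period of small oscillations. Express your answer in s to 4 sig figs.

T = 2π√(L/g) = 2π√(21.82/9.835) = 2π × 1.4895 = 9.359 s.

9.359 s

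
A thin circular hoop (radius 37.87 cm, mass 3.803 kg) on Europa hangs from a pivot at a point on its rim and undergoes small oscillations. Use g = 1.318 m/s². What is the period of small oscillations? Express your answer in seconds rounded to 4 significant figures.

I_cm = mr² = 0.54540 kg·m². The pivot is at distance d = 0.3787 m from the centre of mass.
By the parallel-axis theorem, I = I_cm + md² = 0.54540 + 0.54540 = 1.0908 kg·m².
T = 2π√(I/(mgd)) = 2π√(1.0908/(3.803 × 1.318 × 0.3787)) = 4.763 s.

4.763 s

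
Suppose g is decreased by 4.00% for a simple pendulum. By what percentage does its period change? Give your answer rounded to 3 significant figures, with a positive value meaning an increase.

2.06%

T ∝ 1/√g, so T'/T = 1/√(0.9600) = 1.021.
Percentage change in T = (1.021 − 1) × 100% = 2.06%.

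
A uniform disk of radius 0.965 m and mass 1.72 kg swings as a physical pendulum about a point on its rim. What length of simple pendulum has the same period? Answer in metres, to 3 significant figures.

The equivalent simple-pendulum length is L_eq = I/(md), where I is about the pivot and d = 0.9650 m.
I_cm = ½mR² = 0.8009 kg·m², so I = I_cm + md² = 0.8009 + 1.602 = 2.403 kg·m².
L_eq = 2.403/(1.72 × 0.9650) = 1.45 m.

1.45 m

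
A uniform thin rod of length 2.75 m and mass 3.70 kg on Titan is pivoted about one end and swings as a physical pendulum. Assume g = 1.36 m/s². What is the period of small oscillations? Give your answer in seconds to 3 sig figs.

7.30 s

For a physical pendulum T = 2π√(I/(mgd)), with d = 1.375 m from pivot to centre of mass.
I_cm = mL²/12 = 3.70 × 2.75²/12 = 2.332 kg·m²; I = I_cm + md² = 2.332 + 3.70 × 1.375² = 9.327 kg·m².
T = 2π√(9.327/(3.70 × 1.36 × 1.375)) = 7.30 s.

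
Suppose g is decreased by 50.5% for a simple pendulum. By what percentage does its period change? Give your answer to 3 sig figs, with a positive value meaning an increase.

42.1%

T ∝ 1/√g, so T'/T = 1/√(0.4950) = 1.421.
Percentage change in T = (1.421 − 1) × 100% = 42.1%.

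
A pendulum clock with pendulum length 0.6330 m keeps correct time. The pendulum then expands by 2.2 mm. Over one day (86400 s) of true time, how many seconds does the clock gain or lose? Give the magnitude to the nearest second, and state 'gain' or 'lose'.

T ∝ √L, so T'/T = √(0.63520/0.6330) = 1.00174.
In 86400 s of true time the clock registers 86400/1.00174 = 86250.2 s, so it loses 150 s.

lose 150 s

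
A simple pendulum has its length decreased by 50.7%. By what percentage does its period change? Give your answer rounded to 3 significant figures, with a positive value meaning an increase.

-29.8%

T ∝ √L, so T'/T = √(0.4930) = 0.7021.
Percentage change in T = (0.7021 − 1) × 100% = -29.8%.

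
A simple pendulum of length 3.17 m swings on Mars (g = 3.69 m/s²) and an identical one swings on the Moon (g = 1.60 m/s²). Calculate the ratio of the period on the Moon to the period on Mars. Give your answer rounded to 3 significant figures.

1.52

T ∝ 1/√g, so T₂/T₁ = √(g₁/g₂) = √(3.69/1.60) = 1.52.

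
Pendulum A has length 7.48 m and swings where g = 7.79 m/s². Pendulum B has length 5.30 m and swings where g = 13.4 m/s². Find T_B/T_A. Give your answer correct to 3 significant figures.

0.642

T = 2π√(L/g), so T_B/T_A = √((L_B/g_B)/(L_A/g_A)) = √((5.30/13.4)/(7.48/7.79)) = 0.642.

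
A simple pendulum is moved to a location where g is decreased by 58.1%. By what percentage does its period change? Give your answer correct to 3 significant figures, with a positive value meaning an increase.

T ∝ 1/√g, so T'/T = 1/√(0.4190) = 1.545.
Percentage change in T = (1.545 − 1) × 100% = 54.5%.

54.5%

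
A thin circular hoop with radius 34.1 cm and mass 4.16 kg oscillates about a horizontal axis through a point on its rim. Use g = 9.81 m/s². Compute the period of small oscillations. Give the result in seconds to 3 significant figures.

1.66 s

I_cm = mr² = 0.4837 kg·m². The pivot is at distance d = 0.341 m from the centre of mass.
By the parallel-axis theorem, I = I_cm + md² = 0.4837 + 0.4837 = 0.9675 kg·m².
T = 2π√(I/(mgd)) = 2π√(0.9675/(4.16 × 9.81 × 0.341)) = 1.66 s.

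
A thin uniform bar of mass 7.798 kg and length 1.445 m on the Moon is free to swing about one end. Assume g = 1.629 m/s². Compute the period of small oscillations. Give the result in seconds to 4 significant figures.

4.832 s

For a physical pendulum T = 2π√(I/(mgd)), with d = 0.72250 m from pivot to centre of mass.
I_cm = mL²/12 = 7.798 × 1.445²/12 = 1.3569 kg·m²; I = I_cm + md² = 1.3569 + 7.798 × 0.72250² = 5.4275 kg·m².
T = 2π√(5.4275/(7.798 × 1.629 × 0.72250)) = 4.832 s.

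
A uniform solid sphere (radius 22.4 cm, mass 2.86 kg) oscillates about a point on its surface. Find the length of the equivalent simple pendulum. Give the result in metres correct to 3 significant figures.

The equivalent simple-pendulum length is L_eq = I/(md), where I is about the pivot and d = 0.2240 m.
I_cm = (2/5)mR² = 0.05740 kg·m², so I = I_cm + md² = 0.05740 + 0.1435 = 0.2009 kg·m².
L_eq = 0.2009/(2.86 × 0.2240) = 0.314 m.

0.314 m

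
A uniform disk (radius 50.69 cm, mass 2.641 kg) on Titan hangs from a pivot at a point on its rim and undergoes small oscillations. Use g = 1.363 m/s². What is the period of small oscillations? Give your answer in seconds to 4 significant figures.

I_cm = ½mr² = 0.33930 kg·m². The pivot is at distance d = 0.5069 m from the centre of mass.
By the parallel-axis theorem, I = I_cm + md² = 0.33930 + 0.67860 = 1.0179 kg·m².
T = 2π√(I/(mgd)) = 2π√(1.0179/(2.641 × 1.363 × 0.5069)) = 4.693 s.

4.693 s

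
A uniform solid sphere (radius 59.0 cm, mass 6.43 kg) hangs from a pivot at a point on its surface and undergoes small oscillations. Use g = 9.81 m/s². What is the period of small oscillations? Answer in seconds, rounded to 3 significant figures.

I_cm = (2/5)mr² = 0.8953 kg·m². The pivot is at distance d = 0.590 m from the centre of mass.
By the parallel-axis theorem, I = I_cm + md² = 0.8953 + 2.238 = 3.134 kg·m².
T = 2π√(I/(mgd)) = 2π√(3.134/(6.43 × 9.81 × 0.590)) = 1.82 s.

1.82 s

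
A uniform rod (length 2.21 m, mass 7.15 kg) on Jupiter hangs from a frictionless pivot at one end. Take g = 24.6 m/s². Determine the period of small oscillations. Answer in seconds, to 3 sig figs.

For a physical pendulum T = 2π√(I/(mgd)), with d = 1.105 m from pivot to centre of mass.
I_cm = mL²/12 = 7.15 × 2.21²/12 = 2.910 kg·m²; I = I_cm + md² = 2.910 + 7.15 × 1.105² = 11.64 kg·m².
T = 2π√(11.64/(7.15 × 24.6 × 1.105)) = 1.54 s.

1.54 s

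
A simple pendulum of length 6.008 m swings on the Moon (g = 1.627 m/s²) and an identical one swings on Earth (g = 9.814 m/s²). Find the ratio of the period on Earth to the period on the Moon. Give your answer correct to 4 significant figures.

0.4072

T ∝ 1/√g, so T₂/T₁ = √(g₁/g₂) = √(1.627/9.814) = 0.4072.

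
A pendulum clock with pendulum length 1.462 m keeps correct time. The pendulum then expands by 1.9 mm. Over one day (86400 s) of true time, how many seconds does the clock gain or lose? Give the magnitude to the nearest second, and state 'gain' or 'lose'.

T ∝ √L, so T'/T = √(1.46390/1.462) = 1.00065.
In 86400 s of true time the clock registers 86400/1.00065 = 86343.9 s, so it loses 56 s.

lose 56 s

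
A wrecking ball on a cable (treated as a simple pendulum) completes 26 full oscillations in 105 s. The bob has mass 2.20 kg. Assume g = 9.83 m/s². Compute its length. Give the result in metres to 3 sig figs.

T = 105/26 = 4.038 s.
From T = 2π√(L/g), L = gT²/(4π²) = 9.83 × 4.038²/(4π²) = 4.06 m.

4.06 m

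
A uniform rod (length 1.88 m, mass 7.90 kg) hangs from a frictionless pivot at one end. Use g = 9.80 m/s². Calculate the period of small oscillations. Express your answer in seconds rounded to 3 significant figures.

For a physical pendulum T = 2π√(I/(mgd)), with d = 0.9400 m from pivot to centre of mass.
I_cm = mL²/12 = 7.90 × 1.88²/12 = 2.327 kg·m²; I = I_cm + md² = 2.327 + 7.90 × 0.9400² = 9.307 kg·m².
T = 2π√(9.307/(7.90 × 9.80 × 0.9400)) = 2.25 s.

2.25 s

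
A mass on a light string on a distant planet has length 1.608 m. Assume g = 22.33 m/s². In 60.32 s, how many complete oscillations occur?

T = 2π√(L/g) = 2π√(1.608/22.33) = 1.6861 s.
Number of complete oscillations = ⌊60.32/1.6861⌋ = ⌊35.775⌋ = 35.

35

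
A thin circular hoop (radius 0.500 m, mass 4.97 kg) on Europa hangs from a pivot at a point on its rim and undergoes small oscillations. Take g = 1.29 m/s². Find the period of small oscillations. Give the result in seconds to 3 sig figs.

I_cm = mr² = 1.242 kg·m². The pivot is at distance d = 0.500 m from the centre of mass.
By the parallel-axis theorem, I = I_cm + md² = 1.242 + 1.242 = 2.485 kg·m².
T = 2π√(I/(mgd)) = 2π√(2.485/(4.97 × 1.29 × 0.500)) = 5.53 s.

5.53 s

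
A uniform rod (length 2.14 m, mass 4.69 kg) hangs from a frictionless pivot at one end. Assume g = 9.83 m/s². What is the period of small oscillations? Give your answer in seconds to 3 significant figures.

For a physical pendulum T = 2π√(I/(mgd)), with d = 1.070 m from pivot to centre of mass.
I_cm = mL²/12 = 4.69 × 2.14²/12 = 1.790 kg·m²; I = I_cm + md² = 1.790 + 4.69 × 1.070² = 7.159 kg·m².
T = 2π√(7.159/(4.69 × 9.83 × 1.070)) = 2.39 s.

2.39 s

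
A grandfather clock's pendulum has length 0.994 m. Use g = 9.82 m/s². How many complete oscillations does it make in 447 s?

T = 2π√(L/g) = 2π√(0.994/9.82) = 1.999 s.
Number of complete oscillations = ⌊447/1.999⌋ = ⌊223.6⌋ = 223.

223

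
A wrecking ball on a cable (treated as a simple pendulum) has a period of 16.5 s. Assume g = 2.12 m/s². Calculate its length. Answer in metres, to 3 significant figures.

14.6 m

From T = 2π√(L/g), L = gT²/(4π²) = 2.12 × 16.50²/(4π²) = 14.6 m.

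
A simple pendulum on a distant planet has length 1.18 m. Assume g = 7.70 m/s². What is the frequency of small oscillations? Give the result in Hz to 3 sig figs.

T = 2π√(L/g) = 2π√(1.18/7.70) = 2.460 s, so f = 1/T = 0.407 Hz.

0.407 Hz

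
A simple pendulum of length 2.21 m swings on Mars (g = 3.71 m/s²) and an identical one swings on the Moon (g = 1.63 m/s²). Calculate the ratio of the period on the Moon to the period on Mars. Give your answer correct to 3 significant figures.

T ∝ 1/√g, so T₂/T₁ = √(g₁/g₂) = √(3.71/1.63) = 1.51.

1.51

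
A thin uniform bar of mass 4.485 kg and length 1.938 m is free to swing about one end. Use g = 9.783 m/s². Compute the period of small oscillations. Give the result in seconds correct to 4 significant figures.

2.283 s

For a physical pendulum T = 2π√(I/(mgd)), with d = 0.96900 m from pivot to centre of mass.
I_cm = mL²/12 = 4.485 × 1.938²/12 = 1.4037 kg·m²; I = I_cm + md² = 1.4037 + 4.485 × 0.96900² = 5.6150 kg·m².
T = 2π√(5.6150/(4.485 × 9.783 × 0.96900)) = 2.283 s.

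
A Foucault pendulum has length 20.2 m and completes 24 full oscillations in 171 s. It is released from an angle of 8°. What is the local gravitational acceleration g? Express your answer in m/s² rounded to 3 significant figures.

15.7 m/s²

T = 171/24 = 7.125 s.
From T = 2π√(L/g), g = 4π²L/T² = 4π² × 20.2/7.125² = 15.7 m/s².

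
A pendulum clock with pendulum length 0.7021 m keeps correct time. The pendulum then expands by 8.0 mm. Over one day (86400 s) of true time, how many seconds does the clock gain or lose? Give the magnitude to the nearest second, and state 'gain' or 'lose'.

T ∝ √L, so T'/T = √(0.71010/0.7021) = 1.00568.
In 86400 s of true time the clock registers 86400/1.00568 = 85911.9 s, so it loses 488 s.

lose 488 s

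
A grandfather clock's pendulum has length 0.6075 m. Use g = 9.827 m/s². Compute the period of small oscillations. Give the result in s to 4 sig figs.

1.562 s

T = 2π√(L/g) = 2π√(0.6075/9.827) = 2π × 0.24864 = 1.562 s.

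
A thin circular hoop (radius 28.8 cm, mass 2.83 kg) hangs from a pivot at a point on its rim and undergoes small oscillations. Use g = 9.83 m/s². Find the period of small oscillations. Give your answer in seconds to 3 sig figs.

I_cm = mr² = 0.2347 kg·m². The pivot is at distance d = 0.288 m from the centre of mass.
By the parallel-axis theorem, I = I_cm + md² = 0.2347 + 0.2347 = 0.4695 kg·m².
T = 2π√(I/(mgd)) = 2π√(0.4695/(2.83 × 9.83 × 0.288)) = 1.52 s.

1.52 s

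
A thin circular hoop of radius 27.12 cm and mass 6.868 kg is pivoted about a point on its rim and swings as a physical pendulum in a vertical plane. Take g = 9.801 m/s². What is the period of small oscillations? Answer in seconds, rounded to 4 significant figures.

1.478 s

I_cm = mr² = 0.50514 kg·m². The pivot is at distance d = 0.2712 m from the centre of mass.
By the parallel-axis theorem, I = I_cm + md² = 0.50514 + 0.50514 = 1.0103 kg·m².
T = 2π√(I/(mgd)) = 2π√(1.0103/(6.868 × 9.801 × 0.2712)) = 1.478 s.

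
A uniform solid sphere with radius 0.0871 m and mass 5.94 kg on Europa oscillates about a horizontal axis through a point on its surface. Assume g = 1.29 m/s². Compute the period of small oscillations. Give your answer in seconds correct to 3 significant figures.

I_cm = (2/5)mr² = 0.01803 kg·m². The pivot is at distance d = 0.0871 m from the centre of mass.
By the parallel-axis theorem, I = I_cm + md² = 0.01803 + 0.04506 = 0.06309 kg·m².
T = 2π√(I/(mgd)) = 2π√(0.06309/(5.94 × 1.29 × 0.0871)) = 1.93 s.

1.93 s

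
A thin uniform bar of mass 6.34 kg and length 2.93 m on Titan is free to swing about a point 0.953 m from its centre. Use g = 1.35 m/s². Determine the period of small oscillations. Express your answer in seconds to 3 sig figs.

7.06 s

For a physical pendulum T = 2π√(I/(mgd)), with d = 0.9530 m from pivot to centre of mass.
I_cm = mL²/12 = 6.34 × 2.93²/12 = 4.536 kg·m²; I = I_cm + md² = 4.536 + 6.34 × 0.9530² = 10.29 kg·m².
T = 2π√(10.29/(6.34 × 1.35 × 0.9530)) = 7.06 s.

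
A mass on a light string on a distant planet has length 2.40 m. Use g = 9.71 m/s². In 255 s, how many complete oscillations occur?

81

T = 2π√(L/g) = 2π√(2.40/9.71) = 3.124 s.
Number of complete oscillations = ⌊255/3.124⌋ = ⌊81.63⌋ = 81.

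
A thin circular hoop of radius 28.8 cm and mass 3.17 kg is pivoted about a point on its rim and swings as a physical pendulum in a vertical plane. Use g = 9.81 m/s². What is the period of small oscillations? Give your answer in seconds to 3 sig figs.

I_cm = mr² = 0.2629 kg·m². The pivot is at distance d = 0.288 m from the centre of mass.
By the parallel-axis theorem, I = I_cm + md² = 0.2629 + 0.2629 = 0.5259 kg·m².
T = 2π√(I/(mgd)) = 2π√(0.5259/(3.17 × 9.81 × 0.288)) = 1.52 s.

1.52 s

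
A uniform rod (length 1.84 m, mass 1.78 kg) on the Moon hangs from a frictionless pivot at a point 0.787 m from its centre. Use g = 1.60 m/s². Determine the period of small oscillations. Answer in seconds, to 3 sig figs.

For a physical pendulum T = 2π√(I/(mgd)), with d = 0.7870 m from pivot to centre of mass.
I_cm = mL²/12 = 1.78 × 1.84²/12 = 0.5022 kg·m²; I = I_cm + md² = 0.5022 + 1.78 × 0.7870² = 1.605 kg·m².
T = 2π√(1.605/(1.78 × 1.60 × 0.7870)) = 5.32 s.

5.32 s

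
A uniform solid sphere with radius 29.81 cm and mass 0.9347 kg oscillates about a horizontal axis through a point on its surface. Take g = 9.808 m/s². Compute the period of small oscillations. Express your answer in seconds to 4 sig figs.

I_cm = (2/5)mr² = 0.033224 kg·m². The pivot is at distance d = 0.2981 m from the centre of mass.
By the parallel-axis theorem, I = I_cm + md² = 0.033224 + 0.083061 = 0.11629 kg·m².
T = 2π√(I/(mgd)) = 2π√(0.11629/(0.9347 × 9.808 × 0.2981)) = 1.296 s.

1.296 s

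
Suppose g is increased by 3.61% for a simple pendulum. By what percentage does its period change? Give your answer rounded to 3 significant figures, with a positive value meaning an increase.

-1.76%

T ∝ 1/√g, so T'/T = 1/√(1.036) = 0.9824.
Percentage change in T = (0.9824 − 1) × 100% = -1.76%.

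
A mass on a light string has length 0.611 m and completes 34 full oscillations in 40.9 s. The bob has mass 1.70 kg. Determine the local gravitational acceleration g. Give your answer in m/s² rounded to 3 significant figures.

16.7 m/s²

T = 40.9/34 = 1.203 s.
From T = 2π√(L/g), g = 4π²L/T² = 4π² × 0.611/1.203² = 16.7 m/s².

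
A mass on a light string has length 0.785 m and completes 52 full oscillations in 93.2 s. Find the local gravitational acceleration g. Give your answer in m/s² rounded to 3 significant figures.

9.65 m/s²

T = 93.2/52 = 1.792 s.
From T = 2π√(L/g), g = 4π²L/T² = 4π² × 0.785/1.792² = 9.65 m/s².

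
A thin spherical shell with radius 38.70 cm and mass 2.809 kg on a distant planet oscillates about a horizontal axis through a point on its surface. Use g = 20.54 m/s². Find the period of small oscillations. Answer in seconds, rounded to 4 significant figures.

I_cm = (2/3)mr² = 0.28047 kg·m². The pivot is at distance d = 0.3870 m from the centre of mass.
By the parallel-axis theorem, I = I_cm + md² = 0.28047 + 0.42070 = 0.70117 kg·m².
T = 2π√(I/(mgd)) = 2π√(0.70117/(2.809 × 20.54 × 0.3870)) = 1.113 s.

1.113 s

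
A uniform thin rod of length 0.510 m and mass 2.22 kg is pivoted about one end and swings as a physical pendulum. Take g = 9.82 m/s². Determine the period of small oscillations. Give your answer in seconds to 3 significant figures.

1.17 s

For a physical pendulum T = 2π√(I/(mgd)), with d = 0.2550 m from pivot to centre of mass.
I_cm = mL²/12 = 2.22 × 0.510²/12 = 0.04812 kg·m²; I = I_cm + md² = 0.04812 + 2.22 × 0.2550² = 0.1925 kg·m².
T = 2π√(0.1925/(2.22 × 9.82 × 0.2550)) = 1.17 s.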